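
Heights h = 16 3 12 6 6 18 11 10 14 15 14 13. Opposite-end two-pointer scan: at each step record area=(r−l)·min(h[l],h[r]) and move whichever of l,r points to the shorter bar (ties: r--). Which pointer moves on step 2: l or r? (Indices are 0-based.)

l=0 r=11: min(16,13)*11=143 best=143 *, r--
l=0 r=10: min(16,14)*10=140 best=143, r--

r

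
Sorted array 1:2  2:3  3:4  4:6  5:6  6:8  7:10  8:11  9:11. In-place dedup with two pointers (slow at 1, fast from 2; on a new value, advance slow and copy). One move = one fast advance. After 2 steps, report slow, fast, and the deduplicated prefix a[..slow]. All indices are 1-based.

slow=3, fast=4, prefix=[2, 3, 4]

slow=1 fast=2: a[fast]=3≠a[slow]=2 write a[2]=3, slow++,fast++
slow=2 fast=3: a[fast]=4≠a[slow]=3 write a[3]=4, slow++,fast++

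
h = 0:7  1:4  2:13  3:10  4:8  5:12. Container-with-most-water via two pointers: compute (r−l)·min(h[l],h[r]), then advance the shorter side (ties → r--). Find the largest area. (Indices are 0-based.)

max area = 36

[0,5] min(7,12)*5=35 best=35 * → l++
[1,5] min(4,12)*4=16 best=35 → l++
[2,5] min(13,12)*3=36 best=36 * → r--
[2,4] min(13,8)*2=16 best=36 → r--
[2,3] min(13,10)*1=10 best=36 → r--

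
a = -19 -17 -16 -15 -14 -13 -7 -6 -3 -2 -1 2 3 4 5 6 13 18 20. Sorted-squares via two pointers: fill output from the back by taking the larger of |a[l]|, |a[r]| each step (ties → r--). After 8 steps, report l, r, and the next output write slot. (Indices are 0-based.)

l=5, r=15, next write slot=10

l=0 r=18: |-19|<=|20| out[18]=400, r--
l=0 r=17: |-19|>|18| out[17]=361, l++
l=1 r=17: |-17|<=|18| out[16]=324, r--
l=1 r=16: |-17|>|13| out[15]=289, l++
l=2 r=16: |-16|>|13| out[14]=256, l++
l=3 r=16: |-15|>|13| out[13]=225, l++
l=4 r=16: |-14|>|13| out[12]=196, l++
l=5 r=16: |-13|<=|13| out[11]=169, r--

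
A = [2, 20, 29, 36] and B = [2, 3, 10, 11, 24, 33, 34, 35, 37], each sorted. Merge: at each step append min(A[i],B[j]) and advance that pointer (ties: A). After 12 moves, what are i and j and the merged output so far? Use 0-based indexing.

i=4, j=8, merged so far=[2, 2, 3, 10, 11, 20, 24, 29, 33, 34, 35, 36]

[i=0,j=0] A[i]=2<=B[j]=2 take 2 → i++
[i=1,j=0] A[i]=20>B[j]=2 take 2 → j++
[i=1,j=1] A[i]=20>B[j]=3 take 3 → j++
[i=1,j=2] A[i]=20>B[j]=10 take 10 → j++
[i=1,j=3] A[i]=20>B[j]=11 take 11 → j++
[i=1,j=4] A[i]=20<=B[j]=24 take 20 → i++
[i=2,j=4] A[i]=29>B[j]=24 take 24 → j++
[i=2,j=5] A[i]=29<=B[j]=33 take 29 → i++
[i=3,j=5] A[i]=36>B[j]=33 take 33 → j++
[i=3,j=6] A[i]=36>B[j]=34 take 34 → j++
[i=3,j=7] A[i]=36>B[j]=35 take 35 → j++
[i=3,j=8] A[i]=36<=B[j]=37 take 36 → i++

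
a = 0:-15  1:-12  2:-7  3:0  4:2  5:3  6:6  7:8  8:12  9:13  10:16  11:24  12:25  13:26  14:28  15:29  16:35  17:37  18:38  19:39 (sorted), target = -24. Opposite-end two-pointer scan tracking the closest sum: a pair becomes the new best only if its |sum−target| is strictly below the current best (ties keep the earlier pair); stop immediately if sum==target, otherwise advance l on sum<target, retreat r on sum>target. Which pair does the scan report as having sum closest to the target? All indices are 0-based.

pair (-15, -7) with sum -22 (|Δ|=2)

[0,19] -15+39=24 d=48 * → r--
[0,18] -15+38=23 d=47 * → r--
[0,17] -15+37=22 d=46 * → r--
[0,16] -15+35=20 d=44 * → r--
[0,15] -15+29=14 d=38 * → r--
[0,14] -15+28=13 d=37 * → r--
[0,13] -15+26=11 d=35 * → r--
[0,12] -15+25=10 d=34 * → r--
[0,11] -15+24=9 d=33 * → r--
[0,10] -15+16=1 d=25 * → r--
[0,9] -15+13=-2 d=22 * → r--
[0,8] -15+12=-3 d=21 * → r--
[0,7] -15+8=-7 d=17 * → r--
[0,6] -15+6=-9 d=15 * → r--
[0,5] -15+3=-12 d=12 * → r--
[0,4] -15+2=-13 d=11 * → r--
[0,3] -15+0=-15 d=9 * → r--
[0,2] -15+-7=-22 d=2 * → r--
[0,1] -15+-12=-27 d=3 → l++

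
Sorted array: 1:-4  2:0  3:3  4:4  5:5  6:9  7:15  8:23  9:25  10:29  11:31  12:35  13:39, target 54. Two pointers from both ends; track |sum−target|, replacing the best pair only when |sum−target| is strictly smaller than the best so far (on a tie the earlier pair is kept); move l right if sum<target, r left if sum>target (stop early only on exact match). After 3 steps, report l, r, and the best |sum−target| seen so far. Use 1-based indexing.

l=1 r=13: -4+39=35 d=19 *, l++
l=2 r=13: 0+39=39 d=15 *, l++
l=3 r=13: 3+39=42 d=12 *, l++

l=4, r=13, best |Δ|=12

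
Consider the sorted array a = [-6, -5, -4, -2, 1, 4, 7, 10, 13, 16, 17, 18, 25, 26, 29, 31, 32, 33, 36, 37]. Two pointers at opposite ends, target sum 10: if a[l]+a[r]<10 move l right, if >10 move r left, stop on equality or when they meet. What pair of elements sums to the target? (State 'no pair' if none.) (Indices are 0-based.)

(-6, 16)

[0,19] -6+37=31 >10 → r--
[0,18] -6+36=30 >10 → r--
[0,17] -6+33=27 >10 → r--
[0,16] -6+32=26 >10 → r--
[0,15] -6+31=25 >10 → r--
[0,14] -6+29=23 >10 → r--
[0,13] -6+26=20 >10 → r--
[0,12] -6+25=19 >10 → r--
[0,11] -6+18=12 >10 → r--
[0,10] -6+17=11 >10 → r--
[0,9] -6+16=10 → found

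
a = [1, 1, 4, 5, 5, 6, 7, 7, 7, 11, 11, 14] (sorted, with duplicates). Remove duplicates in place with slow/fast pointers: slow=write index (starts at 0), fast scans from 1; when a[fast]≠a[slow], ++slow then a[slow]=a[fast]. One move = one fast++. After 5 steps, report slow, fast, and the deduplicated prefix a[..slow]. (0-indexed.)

(s=0,f=1) a[fast]=1=a[slow] dup → fast++
(s=0,f=2) a[fast]=4≠a[slow]=1 write a[1]=4 → slow++,fast++
(s=1,f=3) a[fast]=5≠a[slow]=4 write a[2]=5 → slow++,fast++
(s=2,f=4) a[fast]=5=a[slow] dup → fast++
(s=2,f=5) a[fast]=6≠a[slow]=5 write a[3]=6 → slow++,fast++

slow=3, fast=6, prefix=[1, 4, 5, 6]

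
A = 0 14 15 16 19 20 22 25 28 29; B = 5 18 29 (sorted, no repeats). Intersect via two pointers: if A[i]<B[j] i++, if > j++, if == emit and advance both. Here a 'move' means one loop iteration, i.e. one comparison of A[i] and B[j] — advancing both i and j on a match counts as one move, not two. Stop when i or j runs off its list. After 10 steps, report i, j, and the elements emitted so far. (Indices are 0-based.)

[i=0,j=0] 0<5 → i++
[i=1,j=0] 14>5 → j++
[i=1,j=1] 14<18 → i++
[i=2,j=1] 15<18 → i++
[i=3,j=1] 16<18 → i++
[i=4,j=1] 19>18 → j++
[i=4,j=2] 19<29 → i++
[i=5,j=2] 20<29 → i++
[i=6,j=2] 22<29 → i++
[i=7,j=2] 25<29 → i++

i=8, j=2, emitted=[]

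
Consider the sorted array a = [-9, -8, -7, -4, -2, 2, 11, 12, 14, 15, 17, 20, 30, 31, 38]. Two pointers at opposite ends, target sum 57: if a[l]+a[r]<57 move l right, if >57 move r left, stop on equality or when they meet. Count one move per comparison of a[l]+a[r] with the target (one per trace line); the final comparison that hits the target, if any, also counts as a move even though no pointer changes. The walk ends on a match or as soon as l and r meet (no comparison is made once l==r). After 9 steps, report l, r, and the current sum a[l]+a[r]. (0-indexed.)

l=9, r=14, sum=53

[0,14] -9+38=29 <57 → l++
[1,14] -8+38=30 <57 → l++
[2,14] -7+38=31 <57 → l++
[3,14] -4+38=34 <57 → l++
[4,14] -2+38=36 <57 → l++
[5,14] 2+38=40 <57 → l++
[6,14] 11+38=49 <57 → l++
[7,14] 12+38=50 <57 → l++
[8,14] 14+38=52 <57 → l++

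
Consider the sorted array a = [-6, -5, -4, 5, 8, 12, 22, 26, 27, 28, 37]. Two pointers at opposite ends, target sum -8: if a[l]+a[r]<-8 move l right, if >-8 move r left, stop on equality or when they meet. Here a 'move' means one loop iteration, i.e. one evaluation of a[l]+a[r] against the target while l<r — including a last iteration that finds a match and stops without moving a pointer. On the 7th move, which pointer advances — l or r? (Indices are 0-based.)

r

[0,10] -6+37=31 >-8 → r--
[0,9] -6+28=22 >-8 → r--
[0,8] -6+27=21 >-8 → r--
[0,7] -6+26=20 >-8 → r--
[0,6] -6+22=16 >-8 → r--
[0,5] -6+12=6 >-8 → r--
[0,4] -6+8=2 >-8 → r--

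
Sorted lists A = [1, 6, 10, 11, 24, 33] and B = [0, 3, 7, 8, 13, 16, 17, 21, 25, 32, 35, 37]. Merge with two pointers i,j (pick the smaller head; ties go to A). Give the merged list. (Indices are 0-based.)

[i=0,j=0] A[i]=1>B[j]=0 take 0 → j++
[i=0,j=1] A[i]=1<=B[j]=3 take 1 → i++
[i=1,j=1] A[i]=6>B[j]=3 take 3 → j++
[i=1,j=2] A[i]=6<=B[j]=7 take 6 → i++
[i=2,j=2] A[i]=10>B[j]=7 take 7 → j++
[i=2,j=3] A[i]=10>B[j]=8 take 8 → j++
[i=2,j=4] A[i]=10<=B[j]=13 take 10 → i++
[i=3,j=4] A[i]=11<=B[j]=13 take 11 → i++
[i=4,j=4] A[i]=24>B[j]=13 take 13 → j++
[i=4,j=5] A[i]=24>B[j]=16 take 16 → j++
[i=4,j=6] A[i]=24>B[j]=17 take 17 → j++
[i=4,j=7] A[i]=24>B[j]=21 take 21 → j++
[i=4,j=8] A[i]=24<=B[j]=25 take 24 → i++
[i=5,j=8] A[i]=33>B[j]=25 take 25 → j++
[i=5,j=9] A[i]=33>B[j]=32 take 32 → j++
[i=5,j=10] A[i]=33<=B[j]=35 take 33 → i++
[i=6,j=10] A done, take B[j]=35 → j++
[i=6,j=11] A done, take B[j]=37 → j++

[0, 1, 3, 6, 7, 8, 10, 11, 13, 16, 17, 21, 24, 25, 32, 33, 35, 37]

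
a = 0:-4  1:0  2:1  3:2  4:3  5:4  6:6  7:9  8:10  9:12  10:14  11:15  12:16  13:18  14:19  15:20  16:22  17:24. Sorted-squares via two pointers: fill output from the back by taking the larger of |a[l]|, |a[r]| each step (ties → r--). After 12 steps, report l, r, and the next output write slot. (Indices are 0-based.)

[0,17] |-4|<=|24| out[17]=576 → r--
[0,16] |-4|<=|22| out[16]=484 → r--
[0,15] |-4|<=|20| out[15]=400 → r--
[0,14] |-4|<=|19| out[14]=361 → r--
[0,13] |-4|<=|18| out[13]=324 → r--
[0,12] |-4|<=|16| out[12]=256 → r--
[0,11] |-4|<=|15| out[11]=225 → r--
[0,10] |-4|<=|14| out[10]=196 → r--
[0,9] |-4|<=|12| out[9]=144 → r--
[0,8] |-4|<=|10| out[8]=100 → r--
[0,7] |-4|<=|9| out[7]=81 → r--
[0,6] |-4|<=|6| out[6]=36 → r--

l=0, r=5, next write slot=5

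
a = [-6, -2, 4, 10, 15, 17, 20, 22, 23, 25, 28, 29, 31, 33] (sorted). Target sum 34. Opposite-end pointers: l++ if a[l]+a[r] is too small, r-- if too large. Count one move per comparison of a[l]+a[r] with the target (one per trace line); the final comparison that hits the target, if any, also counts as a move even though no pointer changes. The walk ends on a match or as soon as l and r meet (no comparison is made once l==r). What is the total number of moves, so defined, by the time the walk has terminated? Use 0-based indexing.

13 moves

[0,13] -6+33=27 <34 → l++
[1,13] -2+33=31 <34 → l++
[2,13] 4+33=37 >34 → r--
[2,12] 4+31=35 >34 → r--
[2,11] 4+29=33 <34 → l++
[3,11] 10+29=39 >34 → r--
[3,10] 10+28=38 >34 → r--
[3,9] 10+25=35 >34 → r--
[3,8] 10+23=33 <34 → l++
[4,8] 15+23=38 >34 → r--
[4,7] 15+22=37 >34 → r--
[4,6] 15+20=35 >34 → r--
[4,5] 15+17=32 <34 → l++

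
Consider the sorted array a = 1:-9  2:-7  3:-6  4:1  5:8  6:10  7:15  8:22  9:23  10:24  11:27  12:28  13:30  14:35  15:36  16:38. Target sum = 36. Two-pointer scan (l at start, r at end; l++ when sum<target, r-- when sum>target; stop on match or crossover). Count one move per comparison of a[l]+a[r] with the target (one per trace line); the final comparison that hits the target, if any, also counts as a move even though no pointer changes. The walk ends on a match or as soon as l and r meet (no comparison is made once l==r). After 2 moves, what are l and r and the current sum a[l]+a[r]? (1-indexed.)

l=1 r=16: -9+38=29 <36, l++
l=2 r=16: -7+38=31 <36, l++

l=3, r=16, sum=32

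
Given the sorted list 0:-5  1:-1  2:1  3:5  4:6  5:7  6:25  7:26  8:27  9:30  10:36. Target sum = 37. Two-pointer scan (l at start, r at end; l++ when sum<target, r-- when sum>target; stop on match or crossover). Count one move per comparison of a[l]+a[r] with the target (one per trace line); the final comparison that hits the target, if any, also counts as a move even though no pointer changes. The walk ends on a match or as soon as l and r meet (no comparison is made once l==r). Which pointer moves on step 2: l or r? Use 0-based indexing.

l=0 r=10: -5+36=31 <37, l++
l=1 r=10: -1+36=35 <37, l++

l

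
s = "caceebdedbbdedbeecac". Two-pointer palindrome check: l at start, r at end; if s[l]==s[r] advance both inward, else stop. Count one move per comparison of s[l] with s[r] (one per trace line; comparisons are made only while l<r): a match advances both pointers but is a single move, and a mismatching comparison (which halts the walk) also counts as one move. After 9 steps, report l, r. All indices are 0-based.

l=9, r=10

l=0 r=19: 'c'=='c', l++,r--
l=1 r=18: 'a'=='a', l++,r--
l=2 r=17: 'c'=='c', l++,r--
l=3 r=16: 'e'=='e', l++,r--
l=4 r=15: 'e'=='e', l++,r--
l=5 r=14: 'b'=='b', l++,r--
l=6 r=13: 'd'=='d', l++,r--
l=7 r=12: 'e'=='e', l++,r--
l=8 r=11: 'd'=='d', l++,r--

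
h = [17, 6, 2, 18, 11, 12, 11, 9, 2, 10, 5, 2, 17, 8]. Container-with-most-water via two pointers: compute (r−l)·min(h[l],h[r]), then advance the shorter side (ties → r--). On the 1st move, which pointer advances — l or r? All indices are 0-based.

r

l=0 r=13: min(17,8)*13=104 best=104 *, r--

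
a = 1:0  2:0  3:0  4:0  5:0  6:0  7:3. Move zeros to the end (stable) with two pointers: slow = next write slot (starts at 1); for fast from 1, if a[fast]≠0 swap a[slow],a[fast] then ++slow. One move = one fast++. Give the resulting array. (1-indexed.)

[3, 0, 0, 0, 0, 0, 0]

slow=1 fast=1: a[fast]=0, fast++
slow=1 fast=2: a[fast]=0, fast++
slow=1 fast=3: a[fast]=0, fast++
slow=1 fast=4: a[fast]=0, fast++
slow=1 fast=5: a[fast]=0, fast++
slow=1 fast=6: a[fast]=0, fast++
slow=1 fast=7: a[fast]=3≠0 swap→a[1]=3, slow++,fast++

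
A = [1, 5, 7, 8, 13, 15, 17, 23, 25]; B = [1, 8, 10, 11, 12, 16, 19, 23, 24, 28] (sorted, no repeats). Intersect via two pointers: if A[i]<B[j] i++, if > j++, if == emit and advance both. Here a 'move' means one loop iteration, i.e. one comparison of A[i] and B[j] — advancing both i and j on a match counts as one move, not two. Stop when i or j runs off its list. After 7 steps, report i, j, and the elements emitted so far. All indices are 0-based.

i=4, j=5, emitted=[1, 8]

i=0 j=0: 1==1 emit, i++,j++
i=1 j=1: 5<8, i++
i=2 j=1: 7<8, i++
i=3 j=1: 8==8 emit, i++,j++
i=4 j=2: 13>10, j++
i=4 j=3: 13>11, j++
i=4 j=4: 13>12, j++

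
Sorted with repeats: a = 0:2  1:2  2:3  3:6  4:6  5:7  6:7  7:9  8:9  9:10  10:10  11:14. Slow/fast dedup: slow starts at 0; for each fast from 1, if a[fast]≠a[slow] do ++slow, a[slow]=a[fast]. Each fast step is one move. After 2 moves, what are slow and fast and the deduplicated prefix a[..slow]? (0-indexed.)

slow=0 fast=1: a[fast]=2=a[slow] dup, fast++
slow=0 fast=2: a[fast]=3≠a[slow]=2 write a[1]=3, slow++,fast++

slow=1, fast=3, prefix=[2, 3]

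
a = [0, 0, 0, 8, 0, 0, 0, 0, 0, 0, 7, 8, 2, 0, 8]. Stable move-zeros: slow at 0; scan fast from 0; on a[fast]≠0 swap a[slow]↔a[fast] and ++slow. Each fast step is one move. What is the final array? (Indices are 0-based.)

[8, 7, 8, 2, 8, 0, 0, 0, 0, 0, 0, 0, 0, 0, 0]

(s=0,f=0) a[fast]=0 → fast++
(s=0,f=1) a[fast]=0 → fast++
(s=0,f=2) a[fast]=0 → fast++
(s=0,f=3) a[fast]=8≠0 swap→a[0]=8 → slow++,fast++
(s=1,f=4) a[fast]=0 → fast++
(s=1,f=5) a[fast]=0 → fast++
(s=1,f=6) a[fast]=0 → fast++
(s=1,f=7) a[fast]=0 → fast++
(s=1,f=8) a[fast]=0 → fast++
(s=1,f=9) a[fast]=0 → fast++
(s=1,f=10) a[fast]=7≠0 swap→a[1]=7 → slow++,fast++
(s=2,f=11) a[fast]=8≠0 swap→a[2]=8 → slow++,fast++
(s=3,f=12) a[fast]=2≠0 swap→a[3]=2 → slow++,fast++
(s=4,f=13) a[fast]=0 → fast++
(s=4,f=14) a[fast]=8≠0 swap→a[4]=8 → slow++,fast++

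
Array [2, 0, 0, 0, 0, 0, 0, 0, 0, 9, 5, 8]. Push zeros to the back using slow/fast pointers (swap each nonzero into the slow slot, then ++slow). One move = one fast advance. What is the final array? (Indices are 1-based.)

(s=1,f=1) a[fast]=2≠0 swap→a[1]=2 → slow++,fast++
(s=2,f=2) a[fast]=0 → fast++
(s=2,f=3) a[fast]=0 → fast++
(s=2,f=4) a[fast]=0 → fast++
(s=2,f=5) a[fast]=0 → fast++
(s=2,f=6) a[fast]=0 → fast++
(s=2,f=7) a[fast]=0 → fast++
(s=2,f=8) a[fast]=0 → fast++
(s=2,f=9) a[fast]=0 → fast++
(s=2,f=10) a[fast]=9≠0 swap→a[2]=9 → slow++,fast++
(s=3,f=11) a[fast]=5≠0 swap→a[3]=5 → slow++,fast++
(s=4,f=12) a[fast]=8≠0 swap→a[4]=8 → slow++,fast++

[2, 9, 5, 8, 0, 0, 0, 0, 0, 0, 0, 0]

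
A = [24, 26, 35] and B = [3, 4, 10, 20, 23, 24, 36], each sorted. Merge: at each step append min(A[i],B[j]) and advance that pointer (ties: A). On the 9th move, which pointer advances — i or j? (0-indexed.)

i

i=0 j=0: A[i]=24>B[j]=3 take 3, j++
i=0 j=1: A[i]=24>B[j]=4 take 4, j++
i=0 j=2: A[i]=24>B[j]=10 take 10, j++
i=0 j=3: A[i]=24>B[j]=20 take 20, j++
i=0 j=4: A[i]=24>B[j]=23 take 23, j++
i=0 j=5: A[i]=24<=B[j]=24 take 24, i++
i=1 j=5: A[i]=26>B[j]=24 take 24, j++
i=1 j=6: A[i]=26<=B[j]=36 take 26, i++
i=2 j=6: A[i]=35<=B[j]=36 take 35, i++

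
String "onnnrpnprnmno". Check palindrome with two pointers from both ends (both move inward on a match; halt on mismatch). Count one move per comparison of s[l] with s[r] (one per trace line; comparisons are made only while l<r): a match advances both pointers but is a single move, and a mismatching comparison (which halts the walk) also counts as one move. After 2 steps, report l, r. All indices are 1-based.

l=3, r=11

l=1 r=13: 'o'=='o', l++,r--
l=2 r=12: 'n'=='n', l++,r--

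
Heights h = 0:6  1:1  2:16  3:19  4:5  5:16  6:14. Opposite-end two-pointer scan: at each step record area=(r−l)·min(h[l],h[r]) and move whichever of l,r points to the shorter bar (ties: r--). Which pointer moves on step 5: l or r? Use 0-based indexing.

l=0 r=6: min(6,14)*6=36 best=36 *, l++
l=1 r=6: min(1,14)*5=5 best=36, l++
l=2 r=6: min(16,14)*4=56 best=56 *, r--
l=2 r=5: min(16,16)*3=48 best=56, r--
l=2 r=4: min(16,5)*2=10 best=56, r--

r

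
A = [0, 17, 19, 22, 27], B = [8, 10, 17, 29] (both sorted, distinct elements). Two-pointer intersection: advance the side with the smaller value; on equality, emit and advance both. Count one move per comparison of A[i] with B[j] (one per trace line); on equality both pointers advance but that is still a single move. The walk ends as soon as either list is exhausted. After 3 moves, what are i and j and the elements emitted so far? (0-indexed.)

i=1, j=2, emitted=[]

i=0 j=0: 0<8, i++
i=1 j=0: 17>8, j++
i=1 j=1: 17>10, j++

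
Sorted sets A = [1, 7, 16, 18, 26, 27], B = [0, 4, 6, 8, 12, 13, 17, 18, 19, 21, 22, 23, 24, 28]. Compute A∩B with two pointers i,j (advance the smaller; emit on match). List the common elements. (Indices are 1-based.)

intersection = [18]

i=1 j=1: 1>0, j++
i=1 j=2: 1<4, i++
i=2 j=2: 7>4, j++
i=2 j=3: 7>6, j++
i=2 j=4: 7<8, i++
i=3 j=4: 16>8, j++
i=3 j=5: 16>12, j++
i=3 j=6: 16>13, j++
i=3 j=7: 16<17, i++
i=4 j=7: 18>17, j++
i=4 j=8: 18==18 emit, i++,j++
i=5 j=9: 26>19, j++
i=5 j=10: 26>21, j++
i=5 j=11: 26>22, j++
i=5 j=12: 26>23, j++
i=5 j=13: 26>24, j++
i=5 j=14: 26<28, i++
i=6 j=14: 27<28, i++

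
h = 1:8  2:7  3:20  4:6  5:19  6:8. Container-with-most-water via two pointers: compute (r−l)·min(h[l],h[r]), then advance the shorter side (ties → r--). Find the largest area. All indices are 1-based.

[1,6] min(8,8)*5=40 best=40 * → r--
[1,5] min(8,19)*4=32 best=40 → l++
[2,5] min(7,19)*3=21 best=40 → l++
[3,5] min(20,19)*2=38 best=40 → r--
[3,4] min(20,6)*1=6 best=40 → r--

max area = 40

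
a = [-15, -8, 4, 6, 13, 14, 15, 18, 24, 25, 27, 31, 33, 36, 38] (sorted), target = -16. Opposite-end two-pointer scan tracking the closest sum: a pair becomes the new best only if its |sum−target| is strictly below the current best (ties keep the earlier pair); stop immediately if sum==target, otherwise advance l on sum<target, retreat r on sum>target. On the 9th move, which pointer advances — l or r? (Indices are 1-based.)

[1,15] -15+38=23 d=39 * → r--
[1,14] -15+36=21 d=37 * → r--
[1,13] -15+33=18 d=34 * → r--
[1,12] -15+31=16 d=32 * → r--
[1,11] -15+27=12 d=28 * → r--
[1,10] -15+25=10 d=26 * → r--
[1,9] -15+24=9 d=25 * → r--
[1,8] -15+18=3 d=19 * → r--
[1,7] -15+15=0 d=16 * → r--

r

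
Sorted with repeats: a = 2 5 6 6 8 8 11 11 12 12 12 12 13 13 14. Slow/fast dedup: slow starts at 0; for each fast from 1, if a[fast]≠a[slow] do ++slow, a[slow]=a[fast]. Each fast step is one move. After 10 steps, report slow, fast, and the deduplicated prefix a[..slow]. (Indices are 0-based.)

(s=0,f=1) a[fast]=5≠a[slow]=2 write a[1]=5 → slow++,fast++
(s=1,f=2) a[fast]=6≠a[slow]=5 write a[2]=6 → slow++,fast++
(s=2,f=3) a[fast]=6=a[slow] dup → fast++
(s=2,f=4) a[fast]=8≠a[slow]=6 write a[3]=8 → slow++,fast++
(s=3,f=5) a[fast]=8=a[slow] dup → fast++
(s=3,f=6) a[fast]=11≠a[slow]=8 write a[4]=11 → slow++,fast++
(s=4,f=7) a[fast]=11=a[slow] dup → fast++
(s=4,f=8) a[fast]=12≠a[slow]=11 write a[5]=12 → slow++,fast++
(s=5,f=9) a[fast]=12=a[slow] dup → fast++
(s=5,f=10) a[fast]=12=a[slow] dup → fast++

slow=5, fast=11, prefix=[2, 5, 6, 8, 11, 12]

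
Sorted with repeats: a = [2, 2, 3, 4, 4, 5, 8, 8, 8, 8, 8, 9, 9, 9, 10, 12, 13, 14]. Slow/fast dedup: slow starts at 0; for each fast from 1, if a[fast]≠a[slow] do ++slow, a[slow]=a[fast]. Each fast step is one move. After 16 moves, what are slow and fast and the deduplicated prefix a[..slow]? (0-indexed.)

slow=8, fast=17, prefix=[2, 3, 4, 5, 8, 9, 10, 12, 13]

(s=0,f=1) a[fast]=2=a[slow] dup → fast++
(s=0,f=2) a[fast]=3≠a[slow]=2 write a[1]=3 → slow++,fast++
(s=1,f=3) a[fast]=4≠a[slow]=3 write a[2]=4 → slow++,fast++
(s=2,f=4) a[fast]=4=a[slow] dup → fast++
(s=2,f=5) a[fast]=5≠a[slow]=4 write a[3]=5 → slow++,fast++
(s=3,f=6) a[fast]=8≠a[slow]=5 write a[4]=8 → slow++,fast++
(s=4,f=7) a[fast]=8=a[slow] dup → fast++
(s=4,f=8) a[fast]=8=a[slow] dup → fast++
(s=4,f=9) a[fast]=8=a[slow] dup → fast++
(s=4,f=10) a[fast]=8=a[slow] dup → fast++
(s=4,f=11) a[fast]=9≠a[slow]=8 write a[5]=9 → slow++,fast++
(s=5,f=12) a[fast]=9=a[slow] dup → fast++
(s=5,f=13) a[fast]=9=a[slow] dup → fast++
(s=5,f=14) a[fast]=10≠a[slow]=9 write a[6]=10 → slow++,fast++
(s=6,f=15) a[fast]=12≠a[slow]=10 write a[7]=12 → slow++,fast++
(s=7,f=16) a[fast]=13≠a[slow]=12 write a[8]=13 → slow++,fast++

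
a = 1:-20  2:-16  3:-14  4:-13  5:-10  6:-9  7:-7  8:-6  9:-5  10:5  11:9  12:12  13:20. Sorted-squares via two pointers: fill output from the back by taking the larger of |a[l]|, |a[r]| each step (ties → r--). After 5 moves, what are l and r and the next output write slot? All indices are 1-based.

[1,13] |-20|<=|20| out[13]=400 → r--
[1,12] |-20|>|12| out[12]=400 → l++
[2,12] |-16|>|12| out[11]=256 → l++
[3,12] |-14|>|12| out[10]=196 → l++
[4,12] |-13|>|12| out[9]=169 → l++

l=5, r=12, next write slot=8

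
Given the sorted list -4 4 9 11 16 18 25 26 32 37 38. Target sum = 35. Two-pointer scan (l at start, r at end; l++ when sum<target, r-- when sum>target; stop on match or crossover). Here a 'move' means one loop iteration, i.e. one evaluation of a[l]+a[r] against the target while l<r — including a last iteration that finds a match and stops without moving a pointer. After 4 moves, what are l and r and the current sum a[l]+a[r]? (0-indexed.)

l=0 r=10: -4+38=34 <35, l++
l=1 r=10: 4+38=42 >35, r--
l=1 r=9: 4+37=41 >35, r--
l=1 r=8: 4+32=36 >35, r--

l=1, r=7, sum=30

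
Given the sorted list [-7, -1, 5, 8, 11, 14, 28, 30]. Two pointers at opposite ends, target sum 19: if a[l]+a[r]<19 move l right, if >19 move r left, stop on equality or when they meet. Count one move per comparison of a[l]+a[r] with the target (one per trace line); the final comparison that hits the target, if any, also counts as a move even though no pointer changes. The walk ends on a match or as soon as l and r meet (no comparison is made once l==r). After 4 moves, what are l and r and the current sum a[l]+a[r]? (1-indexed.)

l=3, r=6, sum=19

l=1 r=8: -7+30=23 >19, r--
l=1 r=7: -7+28=21 >19, r--
l=1 r=6: -7+14=7 <19, l++
l=2 r=6: -1+14=13 <19, l++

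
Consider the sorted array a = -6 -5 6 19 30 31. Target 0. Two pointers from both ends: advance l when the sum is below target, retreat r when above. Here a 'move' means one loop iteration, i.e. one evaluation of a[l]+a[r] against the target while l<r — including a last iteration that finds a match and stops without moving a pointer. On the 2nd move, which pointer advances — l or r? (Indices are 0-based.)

r

[0,5] -6+31=25 >0 → r--
[0,4] -6+30=24 >0 → r--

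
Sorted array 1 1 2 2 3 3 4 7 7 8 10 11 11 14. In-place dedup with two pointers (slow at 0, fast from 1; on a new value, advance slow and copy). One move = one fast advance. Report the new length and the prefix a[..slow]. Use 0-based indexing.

slow=0 fast=1: a[fast]=1=a[slow] dup, fast++
slow=0 fast=2: a[fast]=2≠a[slow]=1 write a[1]=2, slow++,fast++
slow=1 fast=3: a[fast]=2=a[slow] dup, fast++
slow=1 fast=4: a[fast]=3≠a[slow]=2 write a[2]=3, slow++,fast++
slow=2 fast=5: a[fast]=3=a[slow] dup, fast++
slow=2 fast=6: a[fast]=4≠a[slow]=3 write a[3]=4, slow++,fast++
slow=3 fast=7: a[fast]=7≠a[slow]=4 write a[4]=7, slow++,fast++
slow=4 fast=8: a[fast]=7=a[slow] dup, fast++
slow=4 fast=9: a[fast]=8≠a[slow]=7 write a[5]=8, slow++,fast++
slow=5 fast=10: a[fast]=10≠a[slow]=8 write a[6]=10, slow++,fast++
slow=6 fast=11: a[fast]=11≠a[slow]=10 write a[7]=11, slow++,fast++
slow=7 fast=12: a[fast]=11=a[slow] dup, fast++
slow=7 fast=13: a[fast]=14≠a[slow]=11 write a[8]=14, slow++,fast++

length 9; prefix = [1, 2, 3, 4, 7, 8, 10, 11, 14]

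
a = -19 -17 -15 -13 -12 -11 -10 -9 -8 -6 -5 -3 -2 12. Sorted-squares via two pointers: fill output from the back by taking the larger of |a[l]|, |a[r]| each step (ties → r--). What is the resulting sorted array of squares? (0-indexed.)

[4, 9, 25, 36, 64, 81, 100, 121, 144, 144, 169, 225, 289, 361]

l=0 r=13: |-19|>|12| out[13]=361, l++
l=1 r=13: |-17|>|12| out[12]=289, l++
l=2 r=13: |-15|>|12| out[11]=225, l++
l=3 r=13: |-13|>|12| out[10]=169, l++
l=4 r=13: |-12|<=|12| out[9]=144, r--
l=4 r=12: |-12|>|-2| out[8]=144, l++
l=5 r=12: |-11|>|-2| out[7]=121, l++
l=6 r=12: |-10|>|-2| out[6]=100, l++
l=7 r=12: |-9|>|-2| out[5]=81, l++
l=8 r=12: |-8|>|-2| out[4]=64, l++
l=9 r=12: |-6|>|-2| out[3]=36, l++
l=10 r=12: |-5|>|-2| out[2]=25, l++
l=11 r=12: |-3|>|-2| out[1]=9, l++
l=12 r=12: |-2|<=|-2| out[0]=4, r--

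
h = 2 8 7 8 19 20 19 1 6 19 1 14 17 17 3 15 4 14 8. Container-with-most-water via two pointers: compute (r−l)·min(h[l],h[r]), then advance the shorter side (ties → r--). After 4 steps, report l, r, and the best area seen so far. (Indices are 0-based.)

l=3, r=17, best area=136

l=0 r=18: min(2,8)*18=36 best=36 *, l++
l=1 r=18: min(8,8)*17=136 best=136 *, r--
l=1 r=17: min(8,14)*16=128 best=136, l++
l=2 r=17: min(7,14)*15=105 best=136, l++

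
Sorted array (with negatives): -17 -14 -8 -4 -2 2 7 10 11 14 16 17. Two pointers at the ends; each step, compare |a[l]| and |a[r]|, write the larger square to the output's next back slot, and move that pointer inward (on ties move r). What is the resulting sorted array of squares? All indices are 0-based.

[4, 4, 16, 49, 64, 100, 121, 196, 196, 256, 289, 289]

l=0 r=11: |-17|<=|17| out[11]=289, r--
l=0 r=10: |-17|>|16| out[10]=289, l++
l=1 r=10: |-14|<=|16| out[9]=256, r--
l=1 r=9: |-14|<=|14| out[8]=196, r--
l=1 r=8: |-14|>|11| out[7]=196, l++
l=2 r=8: |-8|<=|11| out[6]=121, r--
l=2 r=7: |-8|<=|10| out[5]=100, r--
l=2 r=6: |-8|>|7| out[4]=64, l++
l=3 r=6: |-4|<=|7| out[3]=49, r--
l=3 r=5: |-4|>|2| out[2]=16, l++
l=4 r=5: |-2|<=|2| out[1]=4, r--
l=4 r=4: |-2|<=|-2| out[0]=4, r--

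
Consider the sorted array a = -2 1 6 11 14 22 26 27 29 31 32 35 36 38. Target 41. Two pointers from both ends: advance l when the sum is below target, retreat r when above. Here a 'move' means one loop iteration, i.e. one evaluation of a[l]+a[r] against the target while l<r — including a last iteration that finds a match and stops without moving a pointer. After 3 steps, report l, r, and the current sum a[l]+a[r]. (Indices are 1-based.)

l=1 r=14: -2+38=36 <41, l++
l=2 r=14: 1+38=39 <41, l++
l=3 r=14: 6+38=44 >41, r--

l=3, r=13, sum=42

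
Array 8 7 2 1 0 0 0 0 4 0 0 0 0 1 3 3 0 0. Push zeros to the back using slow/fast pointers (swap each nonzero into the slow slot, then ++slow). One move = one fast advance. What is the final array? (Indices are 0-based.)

slow=0 fast=0: a[fast]=8≠0 swap→a[0]=8, slow++,fast++
slow=1 fast=1: a[fast]=7≠0 swap→a[1]=7, slow++,fast++
slow=2 fast=2: a[fast]=2≠0 swap→a[2]=2, slow++,fast++
slow=3 fast=3: a[fast]=1≠0 swap→a[3]=1, slow++,fast++
slow=4 fast=4: a[fast]=0, fast++
slow=4 fast=5: a[fast]=0, fast++
slow=4 fast=6: a[fast]=0, fast++
slow=4 fast=7: a[fast]=0, fast++
slow=4 fast=8: a[fast]=4≠0 swap→a[4]=4, slow++,fast++
slow=5 fast=9: a[fast]=0, fast++
slow=5 fast=10: a[fast]=0, fast++
slow=5 fast=11: a[fast]=0, fast++
slow=5 fast=12: a[fast]=0, fast++
slow=5 fast=13: a[fast]=1≠0 swap→a[5]=1, slow++,fast++
slow=6 fast=14: a[fast]=3≠0 swap→a[6]=3, slow++,fast++
slow=7 fast=15: a[fast]=3≠0 swap→a[7]=3, slow++,fast++
slow=8 fast=16: a[fast]=0, fast++
slow=8 fast=17: a[fast]=0, fast++

[8, 7, 2, 1, 4, 1, 3, 3, 0, 0, 0, 0, 0, 0, 0, 0, 0, 0]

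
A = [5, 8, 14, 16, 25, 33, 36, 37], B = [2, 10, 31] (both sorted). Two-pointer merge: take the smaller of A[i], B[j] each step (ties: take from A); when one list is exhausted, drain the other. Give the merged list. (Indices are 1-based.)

[2, 5, 8, 10, 14, 16, 25, 31, 33, 36, 37]

i=1 j=1: A[i]=5>B[j]=2 take 2, j++
i=1 j=2: A[i]=5<=B[j]=10 take 5, i++
i=2 j=2: A[i]=8<=B[j]=10 take 8, i++
i=3 j=2: A[i]=14>B[j]=10 take 10, j++
i=3 j=3: A[i]=14<=B[j]=31 take 14, i++
i=4 j=3: A[i]=16<=B[j]=31 take 16, i++
i=5 j=3: A[i]=25<=B[j]=31 take 25, i++
i=6 j=3: A[i]=33>B[j]=31 take 31, j++
i=6 j=4: B done, take A[i]=33, i++
i=7 j=4: B done, take A[i]=36, i++
i=8 j=4: B done, take A[i]=37, i++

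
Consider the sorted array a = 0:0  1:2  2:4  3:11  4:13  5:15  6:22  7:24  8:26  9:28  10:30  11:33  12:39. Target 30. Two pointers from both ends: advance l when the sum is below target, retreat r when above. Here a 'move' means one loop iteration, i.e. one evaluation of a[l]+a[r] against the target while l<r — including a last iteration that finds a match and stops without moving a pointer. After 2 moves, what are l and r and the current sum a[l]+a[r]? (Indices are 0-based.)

l=0 r=12: 0+39=39 >30, r--
l=0 r=11: 0+33=33 >30, r--

l=0, r=10, sum=30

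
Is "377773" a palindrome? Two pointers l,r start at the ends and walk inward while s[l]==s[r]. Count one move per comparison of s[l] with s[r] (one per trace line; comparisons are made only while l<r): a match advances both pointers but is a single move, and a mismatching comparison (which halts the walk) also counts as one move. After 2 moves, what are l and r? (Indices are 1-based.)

[1,6] '3'=='3' → l++,r--
[2,5] '7'=='7' → l++,r--

l=3, r=4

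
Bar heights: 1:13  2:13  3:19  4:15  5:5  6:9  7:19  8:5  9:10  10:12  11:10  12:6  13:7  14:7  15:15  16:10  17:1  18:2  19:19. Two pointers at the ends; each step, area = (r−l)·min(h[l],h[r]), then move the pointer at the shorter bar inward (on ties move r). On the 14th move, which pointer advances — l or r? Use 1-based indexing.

[1,19] min(13,19)*18=234 best=234 * → l++
[2,19] min(13,19)*17=221 best=234 → l++
[3,19] min(19,19)*16=304 best=304 * → r--
[3,18] min(19,2)*15=30 best=304 → r--
[3,17] min(19,1)*14=14 best=304 → r--
[3,16] min(19,10)*13=130 best=304 → r--
[3,15] min(19,15)*12=180 best=304 → r--
[3,14] min(19,7)*11=77 best=304 → r--
[3,13] min(19,7)*10=70 best=304 → r--
[3,12] min(19,6)*9=54 best=304 → r--
[3,11] min(19,10)*8=80 best=304 → r--
[3,10] min(19,12)*7=84 best=304 → r--
[3,9] min(19,10)*6=60 best=304 → r--
[3,8] min(19,5)*5=25 best=304 → r--

r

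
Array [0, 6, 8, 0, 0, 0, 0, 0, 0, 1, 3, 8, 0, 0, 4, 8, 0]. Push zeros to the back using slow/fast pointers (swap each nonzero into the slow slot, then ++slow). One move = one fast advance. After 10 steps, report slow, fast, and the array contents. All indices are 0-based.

(s=0,f=0) a[fast]=0 → fast++
(s=0,f=1) a[fast]=6≠0 swap→a[0]=6 → slow++,fast++
(s=1,f=2) a[fast]=8≠0 swap→a[1]=8 → slow++,fast++
(s=2,f=3) a[fast]=0 → fast++
(s=2,f=4) a[fast]=0 → fast++
(s=2,f=5) a[fast]=0 → fast++
(s=2,f=6) a[fast]=0 → fast++
(s=2,f=7) a[fast]=0 → fast++
(s=2,f=8) a[fast]=0 → fast++
(s=2,f=9) a[fast]=1≠0 swap→a[2]=1 → slow++,fast++

slow=3, fast=10, a=[6, 8, 1, 0, 0, 0, 0, 0, 0, 0, 3, 8, 0, 0, 4, 8, 0]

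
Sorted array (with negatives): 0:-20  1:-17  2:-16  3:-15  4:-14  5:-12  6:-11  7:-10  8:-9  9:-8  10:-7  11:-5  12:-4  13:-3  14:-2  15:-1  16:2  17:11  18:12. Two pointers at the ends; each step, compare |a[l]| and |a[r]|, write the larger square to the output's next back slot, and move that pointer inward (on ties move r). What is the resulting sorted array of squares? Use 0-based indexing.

[0,18] |-20|>|12| out[18]=400 → l++
[1,18] |-17|>|12| out[17]=289 → l++
[2,18] |-16|>|12| out[16]=256 → l++
[3,18] |-15|>|12| out[15]=225 → l++
[4,18] |-14|>|12| out[14]=196 → l++
[5,18] |-12|<=|12| out[13]=144 → r--
[5,17] |-12|>|11| out[12]=144 → l++
[6,17] |-11|<=|11| out[11]=121 → r--
[6,16] |-11|>|2| out[10]=121 → l++
[7,16] |-10|>|2| out[9]=100 → l++
[8,16] |-9|>|2| out[8]=81 → l++
[9,16] |-8|>|2| out[7]=64 → l++
[10,16] |-7|>|2| out[6]=49 → l++
[11,16] |-5|>|2| out[5]=25 → l++
[12,16] |-4|>|2| out[4]=16 → l++
[13,16] |-3|>|2| out[3]=9 → l++
[14,16] |-2|<=|2| out[2]=4 → r--
[14,15] |-2|>|-1| out[1]=4 → l++
[15,15] |-1|<=|-1| out[0]=1 → r--

[1, 4, 4, 9, 16, 25, 49, 64, 81, 100, 121, 121, 144, 144, 196, 225, 256, 289, 400]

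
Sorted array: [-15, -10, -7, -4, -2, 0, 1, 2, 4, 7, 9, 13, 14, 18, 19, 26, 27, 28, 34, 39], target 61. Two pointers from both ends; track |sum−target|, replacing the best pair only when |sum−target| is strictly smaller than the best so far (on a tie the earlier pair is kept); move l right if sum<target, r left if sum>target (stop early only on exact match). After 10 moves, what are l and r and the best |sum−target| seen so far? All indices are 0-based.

l=10, r=19, best |Δ|=15

l=0 r=19: -15+39=24 d=37 *, l++
l=1 r=19: -10+39=29 d=32 *, l++
l=2 r=19: -7+39=32 d=29 *, l++
l=3 r=19: -4+39=35 d=26 *, l++
l=4 r=19: -2+39=37 d=24 *, l++
l=5 r=19: 0+39=39 d=22 *, l++
l=6 r=19: 1+39=40 d=21 *, l++
l=7 r=19: 2+39=41 d=20 *, l++
l=8 r=19: 4+39=43 d=18 *, l++
l=9 r=19: 7+39=46 d=15 *, l++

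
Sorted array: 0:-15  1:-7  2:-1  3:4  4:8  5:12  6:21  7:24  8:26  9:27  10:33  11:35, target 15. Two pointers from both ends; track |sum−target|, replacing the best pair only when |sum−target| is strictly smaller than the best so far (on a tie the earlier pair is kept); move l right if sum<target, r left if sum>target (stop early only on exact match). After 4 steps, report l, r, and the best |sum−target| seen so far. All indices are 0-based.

l=1, r=8, best |Δ|=3

[0,11] -15+35=20 d=5 * → r--
[0,10] -15+33=18 d=3 * → r--
[0,9] -15+27=12 d=3 → l++
[1,9] -7+27=20 d=5 → r--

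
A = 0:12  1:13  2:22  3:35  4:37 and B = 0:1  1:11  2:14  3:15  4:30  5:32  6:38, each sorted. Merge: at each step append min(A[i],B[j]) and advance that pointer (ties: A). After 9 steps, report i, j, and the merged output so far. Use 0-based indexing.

[i=0,j=0] A[i]=12>B[j]=1 take 1 → j++
[i=0,j=1] A[i]=12>B[j]=11 take 11 → j++
[i=0,j=2] A[i]=12<=B[j]=14 take 12 → i++
[i=1,j=2] A[i]=13<=B[j]=14 take 13 → i++
[i=2,j=2] A[i]=22>B[j]=14 take 14 → j++
[i=2,j=3] A[i]=22>B[j]=15 take 15 → j++
[i=2,j=4] A[i]=22<=B[j]=30 take 22 → i++
[i=3,j=4] A[i]=35>B[j]=30 take 30 → j++
[i=3,j=5] A[i]=35>B[j]=32 take 32 → j++

i=3, j=6, merged so far=[1, 11, 12, 13, 14, 15, 22, 30, 32]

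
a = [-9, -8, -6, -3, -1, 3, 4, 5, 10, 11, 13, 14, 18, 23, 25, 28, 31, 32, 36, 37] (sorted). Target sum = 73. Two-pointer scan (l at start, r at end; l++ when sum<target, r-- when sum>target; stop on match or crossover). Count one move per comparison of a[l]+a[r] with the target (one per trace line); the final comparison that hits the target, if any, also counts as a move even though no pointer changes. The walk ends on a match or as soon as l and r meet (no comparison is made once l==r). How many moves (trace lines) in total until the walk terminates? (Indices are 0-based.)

[0,19] -9+37=28 <73 → l++
[1,19] -8+37=29 <73 → l++
[2,19] -6+37=31 <73 → l++
[3,19] -3+37=34 <73 → l++
[4,19] -1+37=36 <73 → l++
[5,19] 3+37=40 <73 → l++
[6,19] 4+37=41 <73 → l++
[7,19] 5+37=42 <73 → l++
[8,19] 10+37=47 <73 → l++
[9,19] 11+37=48 <73 → l++
[10,19] 13+37=50 <73 → l++
[11,19] 14+37=51 <73 → l++
[12,19] 18+37=55 <73 → l++
[13,19] 23+37=60 <73 → l++
[14,19] 25+37=62 <73 → l++
[15,19] 28+37=65 <73 → l++
[16,19] 31+37=68 <73 → l++
[17,19] 32+37=69 <73 → l++
[18,19] 36+37=73 → found

19 moves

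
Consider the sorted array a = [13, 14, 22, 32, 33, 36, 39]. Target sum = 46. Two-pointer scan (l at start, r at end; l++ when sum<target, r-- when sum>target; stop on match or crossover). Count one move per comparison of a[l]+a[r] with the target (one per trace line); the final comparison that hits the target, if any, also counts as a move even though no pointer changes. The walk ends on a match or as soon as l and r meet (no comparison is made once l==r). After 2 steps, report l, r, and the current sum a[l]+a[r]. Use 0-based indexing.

l=0, r=4, sum=46

[0,6] 13+39=52 >46 → r--
[0,5] 13+36=49 >46 → r--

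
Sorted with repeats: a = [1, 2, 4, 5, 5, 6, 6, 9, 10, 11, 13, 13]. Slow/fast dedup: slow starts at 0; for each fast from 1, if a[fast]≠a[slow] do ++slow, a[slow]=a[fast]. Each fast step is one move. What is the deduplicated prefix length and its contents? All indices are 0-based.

(s=0,f=1) a[fast]=2≠a[slow]=1 write a[1]=2 → slow++,fast++
(s=1,f=2) a[fast]=4≠a[slow]=2 write a[2]=4 → slow++,fast++
(s=2,f=3) a[fast]=5≠a[slow]=4 write a[3]=5 → slow++,fast++
(s=3,f=4) a[fast]=5=a[slow] dup → fast++
(s=3,f=5) a[fast]=6≠a[slow]=5 write a[4]=6 → slow++,fast++
(s=4,f=6) a[fast]=6=a[slow] dup → fast++
(s=4,f=7) a[fast]=9≠a[slow]=6 write a[5]=9 → slow++,fast++
(s=5,f=8) a[fast]=10≠a[slow]=9 write a[6]=10 → slow++,fast++
(s=6,f=9) a[fast]=11≠a[slow]=10 write a[7]=11 → slow++,fast++
(s=7,f=10) a[fast]=13≠a[slow]=11 write a[8]=13 → slow++,fast++
(s=8,f=11) a[fast]=13=a[slow] dup → fast++

length 9; prefix = [1, 2, 4, 5, 6, 9, 10, 11, 13]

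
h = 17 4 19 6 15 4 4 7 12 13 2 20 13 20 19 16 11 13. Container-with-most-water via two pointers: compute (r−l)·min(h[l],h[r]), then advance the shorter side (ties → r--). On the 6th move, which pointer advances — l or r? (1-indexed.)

r

[1,18] min(17,13)*17=221 best=221 * → r--
[1,17] min(17,11)*16=176 best=221 → r--
[1,16] min(17,16)*15=240 best=240 * → r--
[1,15] min(17,19)*14=238 best=240 → l++
[2,15] min(4,19)*13=52 best=240 → l++
[3,15] min(19,19)*12=228 best=240 → r--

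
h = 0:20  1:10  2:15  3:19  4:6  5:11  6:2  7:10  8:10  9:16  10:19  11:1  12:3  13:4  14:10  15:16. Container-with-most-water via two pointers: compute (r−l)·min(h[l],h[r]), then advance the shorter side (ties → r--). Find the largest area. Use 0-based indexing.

max area = 240

l=0 r=15: min(20,16)*15=240 best=240 *, r--
l=0 r=14: min(20,10)*14=140 best=240, r--
l=0 r=13: min(20,4)*13=52 best=240, r--
l=0 r=12: min(20,3)*12=36 best=240, r--
l=0 r=11: min(20,1)*11=11 best=240, r--
l=0 r=10: min(20,19)*10=190 best=240, r--
l=0 r=9: min(20,16)*9=144 best=240, r--
l=0 r=8: min(20,10)*8=80 best=240, r--
l=0 r=7: min(20,10)*7=70 best=240, r--
l=0 r=6: min(20,2)*6=12 best=240, r--
l=0 r=5: min(20,11)*5=55 best=240, r--
l=0 r=4: min(20,6)*4=24 best=240, r--
l=0 r=3: min(20,19)*3=57 best=240, r--
l=0 r=2: min(20,15)*2=30 best=240, r--
l=0 r=1: min(20,10)*1=10 best=240, r--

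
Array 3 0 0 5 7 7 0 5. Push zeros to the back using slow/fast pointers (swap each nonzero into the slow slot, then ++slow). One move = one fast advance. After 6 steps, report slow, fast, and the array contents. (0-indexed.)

slow=4, fast=6, a=[3, 5, 7, 7, 0, 0, 0, 5]

slow=0 fast=0: a[fast]=3≠0 swap→a[0]=3, slow++,fast++
slow=1 fast=1: a[fast]=0, fast++
slow=1 fast=2: a[fast]=0, fast++
slow=1 fast=3: a[fast]=5≠0 swap→a[1]=5, slow++,fast++
slow=2 fast=4: a[fast]=7≠0 swap→a[2]=7, slow++,fast++
slow=3 fast=5: a[fast]=7≠0 swap→a[3]=7, slow++,fast++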